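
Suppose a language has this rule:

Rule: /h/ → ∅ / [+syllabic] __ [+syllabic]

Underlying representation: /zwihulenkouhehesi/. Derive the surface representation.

zwiulenkoueesi

/h/ occurs between vowels /i/ and /u/, so it deletes.
/h/ occurs between vowels /u/ and /e/, so it deletes.
/h/ occurs between vowels /e/ and /e/, so it deletes.
Surface form: [zwiulenkoueesi].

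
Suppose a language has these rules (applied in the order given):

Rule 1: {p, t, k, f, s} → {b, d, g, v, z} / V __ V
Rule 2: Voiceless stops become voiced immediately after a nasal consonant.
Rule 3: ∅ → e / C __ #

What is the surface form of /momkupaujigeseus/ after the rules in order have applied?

Rule 1 (intervocalic voicing): /p/ is a voiceless obstruent between vowels /u/ and /a/, so it voices to [b]. /s/ is a voiceless obstruent between vowels /e/ and /e/, so it voices to [z]. /momkupaujigeseus/ → momkubaujigezeus.
Rule 2 (post-nasal voicing): /k/ is a voiceless stop immediately after the nasal /m/, so it voices to [g]. /momkubaujigezeus/ → momgubaujigezeus.
Rule 3 (final e-epenthesis): the form ends in the consonant /s/, so [e] is inserted word-finally. /momgubaujigezeus/ → momgubaujigezeuse.

momgubaujigezeuse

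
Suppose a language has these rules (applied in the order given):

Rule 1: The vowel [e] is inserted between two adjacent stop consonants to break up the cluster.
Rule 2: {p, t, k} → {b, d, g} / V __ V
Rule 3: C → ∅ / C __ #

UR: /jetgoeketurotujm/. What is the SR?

jedegoegeduroduj

Rule 1 (stop-cluster e-epenthesis): /t/ and /g/ form a stop–stop cluster, so [e] is inserted between them. /jetgoeketurotujm/ → jetegoeketurotujm.
Rule 2 (intervocalic voicing): /t/ is a voiceless stop between vowels /e/ and /e/, so it voices to [d]. /k/ is a voiceless stop between vowels /e/ and /e/, so it voices to [g]. /t/ is a voiceless stop between vowels /e/ and /u/, so it voices to [d]. /t/ is a voiceless stop between vowels /o/ and /u/, so it voices to [d]. /jetegoeketurotujm/ → jedegoegedurodujm.
Rule 3 (final cluster simplification): /m/ is the second consonant of a word-final cluster /jm/, so it deletes. /jedegoegedurodujm/ → jedegoegeduroduj.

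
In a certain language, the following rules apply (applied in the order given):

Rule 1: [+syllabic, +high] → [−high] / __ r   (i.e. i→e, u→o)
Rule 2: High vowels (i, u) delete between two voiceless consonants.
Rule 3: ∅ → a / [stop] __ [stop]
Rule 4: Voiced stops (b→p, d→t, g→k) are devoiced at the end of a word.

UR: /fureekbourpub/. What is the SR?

Rule 1 (pre-rhotic lowering): /u/ is a high vowel immediately before /r/, so it lowers to [o]. /u/ is a high vowel immediately before /r/, so it lowers to [o]. /fureekbourpub/ → foreekboorpub.
Rule 2 (high vowel syncope): no segment meets the environment; /foreekboorpub/ is unchanged.
Rule 3 (stop-cluster a-epenthesis): /k/ and /b/ form a stop–stop cluster, so [a] is inserted between them. /foreekboorpub/ → foreekaboorpub.
Rule 4 (final devoicing): /b/ is a voiced stop in word-final position, so it devoices to [p]. /foreekaboorpub/ → foreekaboorpup.

foreekaboorpup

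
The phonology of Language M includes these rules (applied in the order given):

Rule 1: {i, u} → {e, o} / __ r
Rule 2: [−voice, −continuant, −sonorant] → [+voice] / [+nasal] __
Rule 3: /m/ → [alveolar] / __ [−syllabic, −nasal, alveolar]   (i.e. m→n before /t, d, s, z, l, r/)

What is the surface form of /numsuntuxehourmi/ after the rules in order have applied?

Rule 1 (pre-rhotic lowering): /u/ is a high vowel immediately before /r/, so it lowers to [o]. /numsuntuxehourmi/ → numsuntuxehoormi.
Rule 2 (post-nasal voicing): /t/ is a voiceless stop immediately after the nasal /n/, so it voices to [d]. /numsuntuxehoormi/ → numsunduxehoormi.
Rule 3 (nasal place assimilation): /m/ precedes the alveolar consonant /s/, so it assimilates in place to [n]. /numsunduxehoormi/ → nunsunduxehoormi.

nunsunduxehoormi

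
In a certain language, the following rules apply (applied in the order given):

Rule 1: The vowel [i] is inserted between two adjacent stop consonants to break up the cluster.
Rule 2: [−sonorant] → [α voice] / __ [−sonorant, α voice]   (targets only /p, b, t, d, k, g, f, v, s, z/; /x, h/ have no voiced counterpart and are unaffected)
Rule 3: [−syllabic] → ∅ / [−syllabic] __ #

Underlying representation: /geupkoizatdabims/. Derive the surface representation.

Rule 1 (stop-cluster i-epenthesis): /p/ and /k/ form a stop–stop cluster, so [i] is inserted between them. /t/ and /d/ form a stop–stop cluster, so [i] is inserted between them. /geupkoizatdabims/ → geupikoizatidabims.
Rule 2 (regressive voicing assimilation): no segment meets the environment; /geupikoizatidabims/ is unchanged.
Rule 3 (final cluster simplification): /s/ is the second consonant of a word-final cluster /ms/, so it deletes. /geupikoizatidabims/ → geupikoizatidabim.

geupikoizatidabim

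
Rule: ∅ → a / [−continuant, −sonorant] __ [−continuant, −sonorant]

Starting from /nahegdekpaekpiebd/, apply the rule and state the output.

nahegadekapaekapiebad

/g/ and /d/ form a stop–stop cluster, so [a] is inserted between them.
/k/ and /p/ form a stop–stop cluster, so [a] is inserted between them.
/k/ and /p/ form a stop–stop cluster, so [a] is inserted between them.
/b/ and /d/ form a stop–stop cluster, so [a] is inserted between them.
Surface form: [nahegadekapaekapiebad].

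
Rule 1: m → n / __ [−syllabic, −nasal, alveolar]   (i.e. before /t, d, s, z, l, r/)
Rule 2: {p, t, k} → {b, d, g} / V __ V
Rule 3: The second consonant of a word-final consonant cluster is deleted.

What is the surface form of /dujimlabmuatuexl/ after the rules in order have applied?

dujinlabmuaduex

Rule 1 (nasal place assimilation): /m/ precedes the alveolar consonant /l/, so it assimilates in place to [n]. /dujimlabmuatuexl/ → dujinlabmuatuexl.
Rule 2 (intervocalic voicing): /t/ is a voiceless stop between vowels /a/ and /u/, so it voices to [d]. /dujinlabmuatuexl/ → dujinlabmuaduexl.
Rule 3 (final cluster simplification): /l/ is the second consonant of a word-final cluster /xl/, so it deletes. /dujinlabmuaduexl/ → dujinlabmuaduex.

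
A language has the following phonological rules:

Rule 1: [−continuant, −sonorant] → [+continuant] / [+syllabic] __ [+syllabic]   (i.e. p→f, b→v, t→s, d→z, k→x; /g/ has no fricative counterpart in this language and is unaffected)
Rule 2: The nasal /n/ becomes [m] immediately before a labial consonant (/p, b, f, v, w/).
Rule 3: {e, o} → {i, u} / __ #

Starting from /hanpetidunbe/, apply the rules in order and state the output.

hampesizumbi

Rule 1 (intervocalic spirantization): /t/ is a stop between vowels /e/ and /i/, so it spirantizes to the fricative [s]. /d/ is a stop between vowels /i/ and /u/, so it spirantizes to the fricative [z]. /hanpetidunbe/ → hanpesizunbe.
Rule 2 (nasal place assimilation): /n/ precedes the labial consonant /p/, so it assimilates in place to [m]. /n/ precedes the labial consonant /b/, so it assimilates in place to [m]. /hanpesizunbe/ → hampesizumbe.
Rule 3 (final vowel raising): /e/ is a mid vowel in word-final position, so it raises to [i]. /hampesizumbe/ → hampesizumbi.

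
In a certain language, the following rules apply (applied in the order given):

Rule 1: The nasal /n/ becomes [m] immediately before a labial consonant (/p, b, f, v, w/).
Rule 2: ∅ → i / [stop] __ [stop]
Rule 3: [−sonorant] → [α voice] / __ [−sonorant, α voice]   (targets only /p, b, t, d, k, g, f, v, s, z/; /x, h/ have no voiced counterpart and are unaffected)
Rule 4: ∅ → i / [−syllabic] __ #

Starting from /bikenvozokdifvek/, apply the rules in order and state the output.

bikemvozokidivveki

Rule 1 (nasal place assimilation): /n/ precedes the labial consonant /v/, so it assimilates in place to [m]. /bikenvozokdifvek/ → bikemvozokdifvek.
Rule 2 (stop-cluster i-epenthesis): /k/ and /d/ form a stop–stop cluster, so [i] is inserted between them. /bikemvozokdifvek/ → bikemvozokidifvek.
Rule 3 (regressive voicing assimilation): /f/ precedes the voiced obstruent /v/, so it voices to [v] by assimilation. /bikemvozokidifvek/ → bikemvozokidivvek.
Rule 4 (final i-epenthesis): the form ends in the consonant /k/, so [i] is inserted word-finally. /bikemvozokidivvek/ → bikemvozokidivveki.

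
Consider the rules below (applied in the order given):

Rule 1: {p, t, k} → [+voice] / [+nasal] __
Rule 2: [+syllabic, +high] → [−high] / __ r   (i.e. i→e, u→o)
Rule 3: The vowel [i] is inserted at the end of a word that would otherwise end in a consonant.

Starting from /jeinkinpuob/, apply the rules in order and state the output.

Rule 1 (post-nasal voicing): /k/ is a voiceless stop immediately after the nasal /n/, so it voices to [g]. /p/ is a voiceless stop immediately after the nasal /n/, so it voices to [b]. /jeinkinpuob/ → jeinginbuob.
Rule 2 (pre-rhotic lowering): no segment meets the environment; /jeinginbuob/ is unchanged.
Rule 3 (final i-epenthesis): the form ends in the consonant /b/, so [i] is inserted word-finally. /jeinginbuob/ → jeinginbuobi.

jeinginbuobi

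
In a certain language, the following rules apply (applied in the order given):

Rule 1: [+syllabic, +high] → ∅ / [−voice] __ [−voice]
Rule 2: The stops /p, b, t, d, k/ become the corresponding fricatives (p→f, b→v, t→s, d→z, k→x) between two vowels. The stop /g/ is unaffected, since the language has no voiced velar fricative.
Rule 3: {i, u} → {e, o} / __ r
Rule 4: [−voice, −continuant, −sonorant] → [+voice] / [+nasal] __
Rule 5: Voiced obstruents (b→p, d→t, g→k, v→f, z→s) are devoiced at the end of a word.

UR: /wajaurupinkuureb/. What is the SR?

Rule 1 (high vowel syncope): no segment meets the environment; /wajaurupinkuureb/ is unchanged.
Rule 2 (intervocalic spirantization): /p/ is a stop between vowels /u/ and /i/, so it spirantizes to the fricative [f]. /wajaurupinkuureb/ → wajaurufinkuureb.
Rule 3 (pre-rhotic lowering): /u/ is a high vowel immediately before /r/, so it lowers to [o]. /u/ is a high vowel immediately before /r/, so it lowers to [o]. /wajaurufinkuureb/ → wajaorufinkuoreb.
Rule 4 (post-nasal voicing): /k/ is a voiceless stop immediately after the nasal /n/, so it voices to [g]. /wajaorufinkuoreb/ → wajaorufinguoreb.
Rule 5 (final devoicing): /b/ is a voiced obstruent in word-final position, so it devoices to [p]. /wajaorufinguoreb/ → wajaorufinguorep.

wajaorufinguorep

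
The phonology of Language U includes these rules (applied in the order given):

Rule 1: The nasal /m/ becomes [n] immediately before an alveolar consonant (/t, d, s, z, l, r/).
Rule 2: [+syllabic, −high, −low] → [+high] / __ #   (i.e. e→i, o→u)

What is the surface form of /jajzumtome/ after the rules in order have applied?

Rule 1 (nasal place assimilation): /m/ precedes the alveolar consonant /t/, so it assimilates in place to [n]. /jajzumtome/ → jajzuntome.
Rule 2 (final vowel raising): /e/ is a mid vowel in word-final position, so it raises to [i]. /jajzuntome/ → jajzuntomi.

jajzuntomi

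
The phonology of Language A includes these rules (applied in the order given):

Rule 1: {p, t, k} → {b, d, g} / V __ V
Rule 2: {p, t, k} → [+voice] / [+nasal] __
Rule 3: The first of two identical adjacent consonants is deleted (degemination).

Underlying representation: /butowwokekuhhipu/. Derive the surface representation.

budowogeguhibu

Rule 1 (intervocalic voicing): /t/ is a voiceless stop between vowels /u/ and /o/, so it voices to [d]. /k/ is a voiceless stop between vowels /o/ and /e/, so it voices to [g]. /k/ is a voiceless stop between vowels /e/ and /u/, so it voices to [g]. /p/ is a voiceless stop between vowels /i/ and /u/, so it voices to [b]. /butowwokekuhhipu/ → budowwogeguhhibu.
Rule 2 (post-nasal voicing): no segment meets the environment; /budowwogeguhhibu/ is unchanged.
Rule 3 (degemination): /ww/ is a geminate; the first /w/ deletes. /hh/ is a geminate; the first /h/ deletes. /budowwogeguhhibu/ → budowogeguhibu.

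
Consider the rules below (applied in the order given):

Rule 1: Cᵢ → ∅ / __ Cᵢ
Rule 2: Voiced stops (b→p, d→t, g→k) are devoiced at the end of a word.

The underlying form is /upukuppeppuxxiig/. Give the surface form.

Rule 1 (degemination): /pp/ is a geminate; the first /p/ deletes. /pp/ is a geminate; the first /p/ deletes. /xx/ is a geminate; the first /x/ deletes. /upukuppeppuxxiig/ → upukupepuxiig.
Rule 2 (final devoicing): /g/ is a voiced stop in word-final position, so it devoices to [k]. /upukupepuxiig/ → upukupepuxiik.

upukupepuxiik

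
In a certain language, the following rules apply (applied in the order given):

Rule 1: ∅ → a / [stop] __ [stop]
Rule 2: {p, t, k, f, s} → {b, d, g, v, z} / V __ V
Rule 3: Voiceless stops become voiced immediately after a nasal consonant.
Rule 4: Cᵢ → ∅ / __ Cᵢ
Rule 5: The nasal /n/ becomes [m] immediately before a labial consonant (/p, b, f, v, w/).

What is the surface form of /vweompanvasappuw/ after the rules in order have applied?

Rule 1 (stop-cluster a-epenthesis): /p/ and /p/ form a stop–stop cluster, so [a] is inserted between them. /vweompanvasappuw/ → vweompanvasapapuw.
Rule 2 (intervocalic voicing): /s/ is a voiceless obstruent between vowels /a/ and /a/, so it voices to [z]. /p/ is a voiceless obstruent between vowels /a/ and /a/, so it voices to [b]. /p/ is a voiceless obstruent between vowels /a/ and /u/, so it voices to [b]. /vweompanvasapapuw/ → vweompanvazababuw.
Rule 3 (post-nasal voicing): /p/ is a voiceless stop immediately after the nasal /m/, so it voices to [b]. /vweompanvazababuw/ → vweombanvazababuw.
Rule 4 (degemination): no segment meets the environment; /vweombanvazababuw/ is unchanged.
Rule 5 (nasal place assimilation): /n/ precedes the labial consonant /v/, so it assimilates in place to [m]. /vweombanvazababuw/ → vweombamvazababuw.

vweombamvazababuw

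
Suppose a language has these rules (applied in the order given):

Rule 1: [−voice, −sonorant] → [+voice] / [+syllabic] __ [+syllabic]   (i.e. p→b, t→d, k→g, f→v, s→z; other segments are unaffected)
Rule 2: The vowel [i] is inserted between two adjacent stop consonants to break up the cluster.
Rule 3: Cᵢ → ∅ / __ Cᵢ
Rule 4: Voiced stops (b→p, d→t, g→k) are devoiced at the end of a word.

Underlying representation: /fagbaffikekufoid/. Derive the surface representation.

Rule 1 (intervocalic voicing): /k/ is a voiceless obstruent between vowels /i/ and /e/, so it voices to [g]. /k/ is a voiceless obstruent between vowels /e/ and /u/, so it voices to [g]. /f/ is a voiceless obstruent between vowels /u/ and /o/, so it voices to [v]. /fagbaffikekufoid/ → fagbaffigeguvoid.
Rule 2 (stop-cluster i-epenthesis): /g/ and /b/ form a stop–stop cluster, so [i] is inserted between them. /fagbaffigeguvoid/ → fagibaffigeguvoid.
Rule 3 (degemination): /ff/ is a geminate; the first /f/ deletes. /fagibaffigeguvoid/ → fagibafigeguvoid.
Rule 4 (final devoicing): /d/ is a voiced stop in word-final position, so it devoices to [t]. /fagibafigeguvoid/ → fagibafigeguvoit.

fagibafigeguvoit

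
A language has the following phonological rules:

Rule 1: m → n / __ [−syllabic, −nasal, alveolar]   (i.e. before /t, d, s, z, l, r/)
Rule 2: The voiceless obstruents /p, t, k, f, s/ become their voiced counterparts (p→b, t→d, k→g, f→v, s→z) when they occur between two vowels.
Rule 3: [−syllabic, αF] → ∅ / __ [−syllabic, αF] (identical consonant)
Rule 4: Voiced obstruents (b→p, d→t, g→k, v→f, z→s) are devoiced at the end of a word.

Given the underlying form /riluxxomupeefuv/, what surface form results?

Rule 1 (nasal place assimilation): no segment meets the environment; /riluxxomupeefuv/ is unchanged.
Rule 2 (intervocalic voicing): /p/ is a voiceless obstruent between vowels /u/ and /e/, so it voices to [b]. /f/ is a voiceless obstruent between vowels /e/ and /u/, so it voices to [v]. /riluxxomupeefuv/ → riluxxomubeevuv.
Rule 3 (degemination): /xx/ is a geminate; the first /x/ deletes. /riluxxomubeevuv/ → riluxomubeevuv.
Rule 4 (final devoicing): /v/ is a voiced obstruent in word-final position, so it devoices to [f]. /riluxomubeevuv/ → riluxomubeevuf.

riluxomubeevuf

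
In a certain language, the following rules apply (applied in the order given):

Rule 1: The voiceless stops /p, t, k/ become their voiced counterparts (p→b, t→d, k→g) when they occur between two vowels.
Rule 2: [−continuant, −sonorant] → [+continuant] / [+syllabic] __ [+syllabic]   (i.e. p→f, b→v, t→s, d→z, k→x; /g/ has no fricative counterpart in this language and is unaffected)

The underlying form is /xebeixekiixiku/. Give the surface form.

xeveixegiixigu

Rule 1 (intervocalic voicing): /k/ is a voiceless stop between vowels /e/ and /i/, so it voices to [g]. /k/ is a voiceless stop between vowels /i/ and /u/, so it voices to [g]. /xebeixekiixiku/ → xebeixegiixigu.
Rule 2 (intervocalic spirantization): /b/ is a stop between vowels /e/ and /e/, so it spirantizes to the fricative [v]. /xebeixegiixigu/ → xeveixegiixigu.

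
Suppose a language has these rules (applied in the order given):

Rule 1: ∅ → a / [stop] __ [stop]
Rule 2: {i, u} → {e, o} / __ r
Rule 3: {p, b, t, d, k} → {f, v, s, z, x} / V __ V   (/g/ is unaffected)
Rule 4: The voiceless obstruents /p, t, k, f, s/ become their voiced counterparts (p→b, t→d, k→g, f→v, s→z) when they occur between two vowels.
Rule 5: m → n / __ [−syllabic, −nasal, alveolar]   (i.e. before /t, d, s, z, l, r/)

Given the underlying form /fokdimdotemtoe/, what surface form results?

foxazindozentoe

Rule 1 (stop-cluster a-epenthesis): /k/ and /d/ form a stop–stop cluster, so [a] is inserted between them. /fokdimdotemtoe/ → fokadimdotemtoe.
Rule 2 (pre-rhotic lowering): no segment meets the environment; /fokadimdotemtoe/ is unchanged.
Rule 3 (intervocalic spirantization): /k/ is a stop between vowels /o/ and /a/, so it spirantizes to the fricative [x]. /d/ is a stop between vowels /a/ and /i/, so it spirantizes to the fricative [z]. /t/ is a stop between vowels /o/ and /e/, so it spirantizes to the fricative [s]. /fokadimdotemtoe/ → foxazimdosemtoe.
Rule 4 (intervocalic voicing): /s/ is a voiceless obstruent between vowels /o/ and /e/, so it voices to [z]. /foxazimdosemtoe/ → foxazimdozemtoe.
Rule 5 (nasal place assimilation): /m/ precedes the alveolar consonant /d/, so it assimilates in place to [n]. /m/ precedes the alveolar consonant /t/, so it assimilates in place to [n]. /foxazimdozemtoe/ → foxazindozentoe.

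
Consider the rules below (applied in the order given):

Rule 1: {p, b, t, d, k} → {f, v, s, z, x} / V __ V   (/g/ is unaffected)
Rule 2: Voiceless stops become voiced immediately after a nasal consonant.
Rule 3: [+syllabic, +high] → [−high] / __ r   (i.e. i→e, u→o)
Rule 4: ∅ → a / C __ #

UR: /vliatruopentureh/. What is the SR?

vliatruofendoreha

Rule 1 (intervocalic spirantization): /p/ is a stop between vowels /o/ and /e/, so it spirantizes to the fricative [f]. /vliatruopentureh/ → vliatruofentureh.
Rule 2 (post-nasal voicing): /t/ is a voiceless stop immediately after the nasal /n/, so it voices to [d]. /vliatruofentureh/ → vliatruofendureh.
Rule 3 (pre-rhotic lowering): /u/ is a high vowel immediately before /r/, so it lowers to [o]. /vliatruofendureh/ → vliatruofendoreh.
Rule 4 (final a-epenthesis): the form ends in the consonant /h/, so [a] is inserted word-finally. /vliatruofendoreh/ → vliatruofendoreha.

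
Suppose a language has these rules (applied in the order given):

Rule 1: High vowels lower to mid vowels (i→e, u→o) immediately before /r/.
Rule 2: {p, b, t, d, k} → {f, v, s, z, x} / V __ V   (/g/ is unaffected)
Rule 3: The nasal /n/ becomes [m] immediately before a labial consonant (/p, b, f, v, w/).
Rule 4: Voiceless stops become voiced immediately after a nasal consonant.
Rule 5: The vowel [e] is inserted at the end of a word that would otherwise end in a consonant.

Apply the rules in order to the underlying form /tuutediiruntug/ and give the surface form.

Rule 1 (pre-rhotic lowering): /i/ is a high vowel immediately before /r/, so it lowers to [e]. /tuutediiruntug/ → tuutedieruntug.
Rule 2 (intervocalic spirantization): /t/ is a stop between vowels /u/ and /e/, so it spirantizes to the fricative [s]. /d/ is a stop between vowels /e/ and /i/, so it spirantizes to the fricative [z]. /tuutedieruntug/ → tuusezieruntug.
Rule 3 (nasal place assimilation): no segment meets the environment; /tuusezieruntug/ is unchanged.
Rule 4 (post-nasal voicing): /t/ is a voiceless stop immediately after the nasal /n/, so it voices to [d]. /tuusezieruntug/ → tuusezierundug.
Rule 5 (final e-epenthesis): the form ends in the consonant /g/, so [e] is inserted word-finally. /tuusezierundug/ → tuusezierunduge.

tuusezierunduge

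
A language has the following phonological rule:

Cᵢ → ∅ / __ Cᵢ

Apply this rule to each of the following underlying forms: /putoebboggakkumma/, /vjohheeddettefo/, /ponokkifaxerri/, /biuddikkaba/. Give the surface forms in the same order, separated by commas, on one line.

putoebogakuma, vjoheedetefo, ponokifaxeri, biudikaba

/putoebboggakkumma/: /bb/ is a geminate; the first /b/ deletes. /gg/ is a geminate; the first /g/ deletes. /kk/ is a geminate; the first /k/ deletes. /mm/ is a geminate; the first /m/ deletes. → [putoebogakuma].
/vjohheeddettefo/: /hh/ is a geminate; the first /h/ deletes. /dd/ is a geminate; the first /d/ deletes. /tt/ is a geminate; the first /t/ deletes. → [vjoheedetefo].
/ponokkifaxerri/: /kk/ is a geminate; the first /k/ deletes. /rr/ is a geminate; the first /r/ deletes. → [ponokifaxeri].
/biuddikkaba/: /dd/ is a geminate; the first /d/ deletes. /kk/ is a geminate; the first /k/ deletes. → [biudikaba].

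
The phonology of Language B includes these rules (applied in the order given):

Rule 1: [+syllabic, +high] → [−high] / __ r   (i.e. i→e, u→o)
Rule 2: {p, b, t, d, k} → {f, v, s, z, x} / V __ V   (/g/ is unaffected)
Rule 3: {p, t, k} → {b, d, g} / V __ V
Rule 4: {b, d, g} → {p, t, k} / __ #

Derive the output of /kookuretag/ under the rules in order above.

kooxoresak

Rule 1 (pre-rhotic lowering): /u/ is a high vowel immediately before /r/, so it lowers to [o]. /kookuretag/ → kookoretag.
Rule 2 (intervocalic spirantization): /k/ is a stop between vowels /o/ and /o/, so it spirantizes to the fricative [x]. /t/ is a stop between vowels /e/ and /a/, so it spirantizes to the fricative [s]. /kookoretag/ → kooxoresag.
Rule 3 (intervocalic voicing): no segment meets the environment; /kooxoresag/ is unchanged.
Rule 4 (final devoicing): /g/ is a voiced stop in word-final position, so it devoices to [k]. /kooxoresag/ → kooxoresak.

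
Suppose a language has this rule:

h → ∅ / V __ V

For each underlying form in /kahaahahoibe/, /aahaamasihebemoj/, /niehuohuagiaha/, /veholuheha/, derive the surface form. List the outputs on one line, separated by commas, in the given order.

/kahaahahoibe/: /h/ occurs between vowels /a/ and /a/, so it deletes. /h/ occurs between vowels /a/ and /a/, so it deletes. /h/ occurs between vowels /a/ and /o/, so it deletes. → [kaaaaoibe].
/aahaamasihebemoj/: /h/ occurs between vowels /a/ and /a/, so it deletes. /h/ occurs between vowels /i/ and /e/, so it deletes. → [aaaamasiebemoj].
/niehuohuagiaha/: /h/ occurs between vowels /e/ and /u/, so it deletes. /h/ occurs between vowels /o/ and /u/, so it deletes. /h/ occurs between vowels /a/ and /a/, so it deletes. → [nieuouagiaa].
/veholuheha/: /h/ occurs between vowels /e/ and /o/, so it deletes. /h/ occurs between vowels /u/ and /e/, so it deletes. /h/ occurs between vowels /e/ and /a/, so it deletes. → [veoluea].

kaaaaoibe, aaaamasiebemoj, nieuouagiaa, veoluea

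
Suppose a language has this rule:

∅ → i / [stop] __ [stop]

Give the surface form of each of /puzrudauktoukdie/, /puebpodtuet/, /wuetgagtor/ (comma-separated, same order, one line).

/puzrudauktoukdie/: /k/ and /t/ form a stop–stop cluster, so [i] is inserted between them. /k/ and /d/ form a stop–stop cluster, so [i] is inserted between them. → [puzrudaukitoukidie].
/puebpodtuet/: /b/ and /p/ form a stop–stop cluster, so [i] is inserted between them. /d/ and /t/ form a stop–stop cluster, so [i] is inserted between them. → [puebipodituet].
/wuetgagtor/: /t/ and /g/ form a stop–stop cluster, so [i] is inserted between them. /g/ and /t/ form a stop–stop cluster, so [i] is inserted between them. → [wuetigagitor].

puzrudaukitoukidie, puebipodituet, wuetigagitor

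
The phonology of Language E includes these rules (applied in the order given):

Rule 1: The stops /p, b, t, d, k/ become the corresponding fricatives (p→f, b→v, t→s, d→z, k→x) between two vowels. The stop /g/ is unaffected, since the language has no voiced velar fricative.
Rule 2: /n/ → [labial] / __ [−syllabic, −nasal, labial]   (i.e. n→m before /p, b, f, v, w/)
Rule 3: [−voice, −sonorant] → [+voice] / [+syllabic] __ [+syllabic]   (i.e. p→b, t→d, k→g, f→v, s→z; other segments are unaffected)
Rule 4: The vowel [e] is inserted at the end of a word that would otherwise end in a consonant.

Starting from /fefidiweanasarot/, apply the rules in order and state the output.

Rule 1 (intervocalic spirantization): /d/ is a stop between vowels /i/ and /i/, so it spirantizes to the fricative [z]. /fefidiweanasarot/ → fefiziweanasarot.
Rule 2 (nasal place assimilation): no segment meets the environment; /fefiziweanasarot/ is unchanged.
Rule 3 (intervocalic voicing): /f/ is a voiceless obstruent between vowels /e/ and /i/, so it voices to [v]. /s/ is a voiceless obstruent between vowels /a/ and /a/, so it voices to [z]. /fefiziweanasarot/ → feviziweanazarot.
Rule 4 (final e-epenthesis): the form ends in the consonant /t/, so [e] is inserted word-finally. /feviziweanazarot/ → feviziweanazarote.

feviziweanazarote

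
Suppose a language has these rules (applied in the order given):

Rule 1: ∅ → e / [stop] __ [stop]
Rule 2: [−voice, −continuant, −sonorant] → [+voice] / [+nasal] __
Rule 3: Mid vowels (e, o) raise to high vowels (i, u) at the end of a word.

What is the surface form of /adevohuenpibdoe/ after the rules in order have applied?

adevohuenbibedoi

Rule 1 (stop-cluster e-epenthesis): /b/ and /d/ form a stop–stop cluster, so [e] is inserted between them. /adevohuenpibdoe/ → adevohuenpibedoe.
Rule 2 (post-nasal voicing): /p/ is a voiceless stop immediately after the nasal /n/, so it voices to [b]. /adevohuenpibedoe/ → adevohuenbibedoe.
Rule 3 (final vowel raising): /e/ is a mid vowel in word-final position, so it raises to [i]. /adevohuenbibedoe/ → adevohuenbibedoi.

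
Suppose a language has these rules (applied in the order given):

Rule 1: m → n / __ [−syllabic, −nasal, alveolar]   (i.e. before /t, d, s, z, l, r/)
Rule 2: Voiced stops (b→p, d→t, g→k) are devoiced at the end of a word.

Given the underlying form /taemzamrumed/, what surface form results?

Rule 1 (nasal place assimilation): /m/ precedes the alveolar consonant /z/, so it assimilates in place to [n]. /m/ precedes the alveolar consonant /r/, so it assimilates in place to [n]. /taemzamrumed/ → taenzanrumed.
Rule 2 (final devoicing): /d/ is a voiced stop in word-final position, so it devoices to [t]. /taenzanrumed/ → taenzanrumet.

taenzanrumet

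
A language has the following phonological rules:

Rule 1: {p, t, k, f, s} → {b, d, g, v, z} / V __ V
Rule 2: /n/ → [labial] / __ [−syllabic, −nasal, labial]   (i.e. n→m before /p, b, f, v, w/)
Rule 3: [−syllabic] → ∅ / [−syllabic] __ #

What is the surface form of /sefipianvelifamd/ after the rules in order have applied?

sevibiamvelivam

Rule 1 (intervocalic voicing): /f/ is a voiceless obstruent between vowels /e/ and /i/, so it voices to [v]. /p/ is a voiceless obstruent between vowels /i/ and /i/, so it voices to [b]. /f/ is a voiceless obstruent between vowels /i/ and /a/, so it voices to [v]. /sefipianvelifamd/ → sevibianvelivamd.
Rule 2 (nasal place assimilation): /n/ precedes the labial consonant /v/, so it assimilates in place to [m]. /sevibianvelivamd/ → sevibiamvelivamd.
Rule 3 (final cluster simplification): /d/ is the second consonant of a word-final cluster /md/, so it deletes. /sevibiamvelivamd/ → sevibiamvelivam.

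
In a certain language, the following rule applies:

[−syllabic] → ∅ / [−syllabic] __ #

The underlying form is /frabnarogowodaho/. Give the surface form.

No segment of /frabnarogowodaho/ meets the structural description of the rule, so the form surfaces unchanged.

frabnarogowodaho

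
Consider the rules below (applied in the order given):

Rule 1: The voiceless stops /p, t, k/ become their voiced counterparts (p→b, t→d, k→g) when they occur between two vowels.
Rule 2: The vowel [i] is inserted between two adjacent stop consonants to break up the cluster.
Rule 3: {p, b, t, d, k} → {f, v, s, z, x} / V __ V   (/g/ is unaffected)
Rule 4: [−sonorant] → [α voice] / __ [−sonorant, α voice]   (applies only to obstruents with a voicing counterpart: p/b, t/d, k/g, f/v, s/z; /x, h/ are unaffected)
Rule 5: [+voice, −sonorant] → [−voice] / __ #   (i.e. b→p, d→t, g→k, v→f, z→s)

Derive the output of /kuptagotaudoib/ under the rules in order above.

Rule 1 (intervocalic voicing): /t/ is a voiceless stop between vowels /o/ and /a/, so it voices to [d]. /kuptagotaudoib/ → kuptagodaudoib.
Rule 2 (stop-cluster i-epenthesis): /p/ and /t/ form a stop–stop cluster, so [i] is inserted between them. /kuptagodaudoib/ → kupitagodaudoib.
Rule 3 (intervocalic spirantization): /p/ is a stop between vowels /u/ and /i/, so it spirantizes to the fricative [f]. /t/ is a stop between vowels /i/ and /a/, so it spirantizes to the fricative [s]. /d/ is a stop between vowels /o/ and /a/, so it spirantizes to the fricative [z]. /d/ is a stop between vowels /u/ and /o/, so it spirantizes to the fricative [z]. /kupitagodaudoib/ → kufisagozauzoib.
Rule 4 (regressive voicing assimilation): no segment meets the environment; /kufisagozauzoib/ is unchanged.
Rule 5 (final devoicing): /b/ is a voiced obstruent in word-final position, so it devoices to [p]. /kufisagozauzoib/ → kufisagozauzoip.

kufisagozauzoip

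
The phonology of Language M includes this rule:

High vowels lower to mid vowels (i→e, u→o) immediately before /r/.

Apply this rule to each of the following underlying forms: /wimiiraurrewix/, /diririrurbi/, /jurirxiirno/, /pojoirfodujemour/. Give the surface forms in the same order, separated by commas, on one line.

wimieraorrewix, derererorbi, jorerxierno, pojoerfodujemoor

/wimiiraurrewix/: /i/ is a high vowel immediately before /r/, so it lowers to [e]. /u/ is a high vowel immediately before /r/, so it lowers to [o]. → [wimieraorrewix].
/diririrurbi/: /i/ is a high vowel immediately before /r/, so it lowers to [e]. /i/ is a high vowel immediately before /r/, so it lowers to [e]. /i/ is a high vowel immediately before /r/, so it lowers to [e]. /u/ is a high vowel immediately before /r/, so it lowers to [o]. → [derererorbi].
/jurirxiirno/: /u/ is a high vowel immediately before /r/, so it lowers to [o]. /i/ is a high vowel immediately before /r/, so it lowers to [e]. /i/ is a high vowel immediately before /r/, so it lowers to [e]. → [jorerxierno].
/pojoirfodujemour/: /i/ is a high vowel immediately before /r/, so it lowers to [e]. /u/ is a high vowel immediately before /r/, so it lowers to [o]. → [pojoerfodujemoor].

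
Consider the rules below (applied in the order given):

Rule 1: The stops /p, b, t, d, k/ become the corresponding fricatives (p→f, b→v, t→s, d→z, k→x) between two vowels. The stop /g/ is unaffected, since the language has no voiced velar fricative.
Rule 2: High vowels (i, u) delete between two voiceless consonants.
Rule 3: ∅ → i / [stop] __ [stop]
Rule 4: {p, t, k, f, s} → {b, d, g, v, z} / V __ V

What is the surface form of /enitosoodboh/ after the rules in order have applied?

Rule 1 (intervocalic spirantization): /t/ is a stop between vowels /i/ and /o/, so it spirantizes to the fricative [s]. /enitosoodboh/ → enisosoodboh.
Rule 2 (high vowel syncope): no segment meets the environment; /enisosoodboh/ is unchanged.
Rule 3 (stop-cluster i-epenthesis): /d/ and /b/ form a stop–stop cluster, so [i] is inserted between them. /enisosoodboh/ → enisosoodiboh.
Rule 4 (intervocalic voicing): /s/ is a voiceless obstruent between vowels /i/ and /o/, so it voices to [z]. /s/ is a voiceless obstruent between vowels /o/ and /o/, so it voices to [z]. /enisosoodiboh/ → enizozoodiboh.

enizozoodiboh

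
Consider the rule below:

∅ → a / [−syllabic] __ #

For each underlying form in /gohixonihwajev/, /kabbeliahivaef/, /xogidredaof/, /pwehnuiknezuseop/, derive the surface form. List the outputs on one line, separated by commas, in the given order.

/gohixonihwajev/: the form ends in the consonant /v/, so [a] is inserted word-finally. → [gohixonihwajeva].
/kabbeliahivaef/: the form ends in the consonant /f/, so [a] is inserted word-finally. → [kabbeliahivaefa].
/xogidredaof/: the form ends in the consonant /f/, so [a] is inserted word-finally. → [xogidredaofa].
/pwehnuiknezuseop/: the form ends in the consonant /p/, so [a] is inserted word-finally. → [pwehnuiknezuseopa].

gohixonihwajeva, kabbeliahivaefa, xogidredaofa, pwehnuiknezuseopa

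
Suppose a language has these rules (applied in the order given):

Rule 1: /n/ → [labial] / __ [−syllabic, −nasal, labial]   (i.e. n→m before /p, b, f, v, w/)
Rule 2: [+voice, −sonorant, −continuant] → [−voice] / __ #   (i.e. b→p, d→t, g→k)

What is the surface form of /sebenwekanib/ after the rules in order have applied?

sebemwekanip

Rule 1 (nasal place assimilation): /n/ precedes the labial consonant /w/, so it assimilates in place to [m]. /sebenwekanib/ → sebemwekanib.
Rule 2 (final devoicing): /b/ is a voiced stop in word-final position, so it devoices to [p]. /sebemwekanib/ → sebemwekanip.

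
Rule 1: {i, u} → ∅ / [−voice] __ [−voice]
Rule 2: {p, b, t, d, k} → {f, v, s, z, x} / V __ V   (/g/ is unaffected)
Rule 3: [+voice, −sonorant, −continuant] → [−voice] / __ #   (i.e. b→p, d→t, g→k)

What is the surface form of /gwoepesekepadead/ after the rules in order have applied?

Rule 1 (high vowel syncope): no segment meets the environment; /gwoepesekepadead/ is unchanged.
Rule 2 (intervocalic spirantization): /p/ is a stop between vowels /e/ and /e/, so it spirantizes to the fricative [f]. /k/ is a stop between vowels /e/ and /e/, so it spirantizes to the fricative [x]. /p/ is a stop between vowels /e/ and /a/, so it spirantizes to the fricative [f]. /d/ is a stop between vowels /a/ and /e/, so it spirantizes to the fricative [z]. /gwoepesekepadead/ → gwoefesexefazead.
Rule 3 (final devoicing): /d/ is a voiced stop in word-final position, so it devoices to [t]. /gwoefesexefazead/ → gwoefesexefazeat.

gwoefesexefazeat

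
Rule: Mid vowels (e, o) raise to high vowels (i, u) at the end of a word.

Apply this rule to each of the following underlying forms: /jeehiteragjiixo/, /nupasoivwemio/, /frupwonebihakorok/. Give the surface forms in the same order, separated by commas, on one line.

/jeehiteragjiixo/: /o/ is a mid vowel in word-final position, so it raises to [u]. → [jeehiteragjiixu].
/nupasoivwemio/: /o/ is a mid vowel in word-final position, so it raises to [u]. → [nupasoivwemiu].
/frupwonebihakorok/: the rule's environment is not met; surfaces unchanged as [frupwonebihakorok].

jeehiteragjiixu, nupasoivwemiu, frupwonebihakorok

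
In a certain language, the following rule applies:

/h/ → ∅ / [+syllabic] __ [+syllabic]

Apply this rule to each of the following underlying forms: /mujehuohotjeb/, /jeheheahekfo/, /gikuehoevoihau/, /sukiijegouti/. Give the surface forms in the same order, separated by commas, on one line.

/mujehuohotjeb/: /h/ occurs between vowels /e/ and /u/, so it deletes. /h/ occurs between vowels /o/ and /o/, so it deletes. → [mujeuootjeb].
/jeheheahekfo/: /h/ occurs between vowels /e/ and /e/, so it deletes. /h/ occurs between vowels /e/ and /e/, so it deletes. /h/ occurs between vowels /a/ and /e/, so it deletes. → [jeeeaekfo].
/gikuehoevoihau/: /h/ occurs between vowels /e/ and /o/, so it deletes. /h/ occurs between vowels /i/ and /a/, so it deletes. → [gikueoevoiau].
/sukiijegouti/: the rule's environment is not met; surfaces unchanged as [sukiijegouti].

mujeuootjeb, jeeeaekfo, gikueoevoiau, sukiijegouti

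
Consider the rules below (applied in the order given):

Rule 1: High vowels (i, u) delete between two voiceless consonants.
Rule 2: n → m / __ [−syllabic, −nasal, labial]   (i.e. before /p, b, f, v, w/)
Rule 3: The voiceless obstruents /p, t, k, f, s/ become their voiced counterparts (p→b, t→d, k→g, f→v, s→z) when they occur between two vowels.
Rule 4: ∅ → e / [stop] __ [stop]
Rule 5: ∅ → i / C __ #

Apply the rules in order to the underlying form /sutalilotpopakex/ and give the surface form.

Rule 1 (high vowel syncope): /u/ is a high vowel flanked by voiceless consonants /s/ and /t/, so it deletes. /sutalilotpopakex/ → stalilotpopakex.
Rule 2 (nasal place assimilation): no segment meets the environment; /stalilotpopakex/ is unchanged.
Rule 3 (intervocalic voicing): /p/ is a voiceless obstruent between vowels /o/ and /a/, so it voices to [b]. /k/ is a voiceless obstruent between vowels /a/ and /e/, so it voices to [g]. /stalilotpopakex/ → stalilotpobagex.
Rule 4 (stop-cluster e-epenthesis): /t/ and /p/ form a stop–stop cluster, so [e] is inserted between them. /stalilotpobagex/ → stalilotepobagex.
Rule 5 (final i-epenthesis): the form ends in the consonant /x/, so [i] is inserted word-finally. /stalilotepobagex/ → stalilotepobagexi.

stalilotepobagexi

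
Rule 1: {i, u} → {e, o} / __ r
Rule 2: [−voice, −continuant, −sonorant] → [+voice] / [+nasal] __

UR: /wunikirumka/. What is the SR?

Rule 1 (pre-rhotic lowering): /i/ is a high vowel immediately before /r/, so it lowers to [e]. /wunikirumka/ → wunikerumka.
Rule 2 (post-nasal voicing): /k/ is a voiceless stop immediately after the nasal /m/, so it voices to [g]. /wunikerumka/ → wunikerumga.

wunikerumga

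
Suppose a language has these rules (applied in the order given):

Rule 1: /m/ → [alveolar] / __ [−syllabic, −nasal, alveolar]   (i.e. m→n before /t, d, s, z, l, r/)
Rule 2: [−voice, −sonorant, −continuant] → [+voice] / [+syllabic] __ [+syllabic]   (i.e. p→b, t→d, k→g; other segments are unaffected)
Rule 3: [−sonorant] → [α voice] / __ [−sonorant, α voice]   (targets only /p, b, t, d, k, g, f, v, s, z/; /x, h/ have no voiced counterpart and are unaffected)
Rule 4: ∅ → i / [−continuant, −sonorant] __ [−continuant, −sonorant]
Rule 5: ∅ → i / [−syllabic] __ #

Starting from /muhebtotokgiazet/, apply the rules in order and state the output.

Rule 1 (nasal place assimilation): no segment meets the environment; /muhebtotokgiazet/ is unchanged.
Rule 2 (intervocalic voicing): /t/ is a voiceless stop between vowels /o/ and /o/, so it voices to [d]. /muhebtotokgiazet/ → muhebtodokgiazet.
Rule 3 (regressive voicing assimilation): /b/ precedes the voiceless obstruent /t/, so it devoices to [p] by assimilation. /k/ precedes the voiced obstruent /g/, so it voices to [g] by assimilation. /muhebtodokgiazet/ → muheptodoggiazet.
Rule 4 (stop-cluster i-epenthesis): /p/ and /t/ form a stop–stop cluster, so [i] is inserted between them. /g/ and /g/ form a stop–stop cluster, so [i] is inserted between them. /muheptodoggiazet/ → muhepitodogigiazet.
Rule 5 (final i-epenthesis): the form ends in the consonant /t/, so [i] is inserted word-finally. /muhepitodogigiazet/ → muhepitodogigiazeti.

muhepitodogigiazeti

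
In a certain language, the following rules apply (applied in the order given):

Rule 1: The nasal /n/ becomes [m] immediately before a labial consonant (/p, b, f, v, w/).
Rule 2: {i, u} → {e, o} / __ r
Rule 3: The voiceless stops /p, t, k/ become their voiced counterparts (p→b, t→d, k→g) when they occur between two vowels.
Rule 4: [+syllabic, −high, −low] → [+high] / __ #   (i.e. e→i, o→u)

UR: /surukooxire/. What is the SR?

sorugooxeri

Rule 1 (nasal place assimilation): no segment meets the environment; /surukooxire/ is unchanged.
Rule 2 (pre-rhotic lowering): /u/ is a high vowel immediately before /r/, so it lowers to [o]. /i/ is a high vowel immediately before /r/, so it lowers to [e]. /surukooxire/ → sorukooxere.
Rule 3 (intervocalic voicing): /k/ is a voiceless stop between vowels /u/ and /o/, so it voices to [g]. /sorukooxere/ → sorugooxere.
Rule 4 (final vowel raising): /e/ is a mid vowel in word-final position, so it raises to [i]. /sorugooxere/ → sorugooxeri.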